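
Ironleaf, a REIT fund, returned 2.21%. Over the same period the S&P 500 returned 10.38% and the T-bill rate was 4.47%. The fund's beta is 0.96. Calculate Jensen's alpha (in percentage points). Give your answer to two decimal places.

CAPM expected return = Rf + β(Rm − Rf) = 4.47% + 0.96 × (10.38% − 4.47%) = 4.47 + 0.96 × 5.91 = 10.1436%
Jensen's α = Rp − E[R] = 2.21% − 10.1436% = -7.9336

-7.93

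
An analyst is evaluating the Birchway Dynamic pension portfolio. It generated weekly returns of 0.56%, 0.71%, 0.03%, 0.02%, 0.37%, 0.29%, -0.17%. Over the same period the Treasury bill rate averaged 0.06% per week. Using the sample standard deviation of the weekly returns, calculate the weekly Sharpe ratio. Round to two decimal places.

r̄ = (0.56 + 0.71 + 0.03 + 0.02 + 0.37 + 0.29 − 0.17) / 7 = 0.2586%
Σ(r − r̄)² = (0.56 − 0.2586)² + (0.71 − 0.2586)² + (0.03 − 0.2586)² + … = 0.6009
sample σ = √(0.6009 / 6) = √0.1002 = 0.3165%
Sharpe = (r̄ − rf) / σ = (0.2586 − 0.06) / 0.3165 = 0.1986 / 0.3165 = 0.6275

0.63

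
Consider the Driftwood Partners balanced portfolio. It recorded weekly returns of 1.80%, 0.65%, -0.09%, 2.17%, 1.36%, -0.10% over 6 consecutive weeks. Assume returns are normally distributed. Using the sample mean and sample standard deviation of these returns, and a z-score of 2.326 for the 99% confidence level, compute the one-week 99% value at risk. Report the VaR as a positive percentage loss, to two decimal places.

r̄ = (1.8 + 0.65 − 0.09 + 2.17 + 1.36 − 0.1) / 6 = 5.790 / 6 = 0.9650%
Σ(r − r̄)² = (1.8 − 0.9650)² + (0.65 − 0.9650)² + (-0.09 − 0.9650)² + … = 4.6518
σ = √[4.6518 / 5] = 0.9646%
VaR = −(r̄ − z·σ) = −(0.9650 − 2.326 × 0.9646) = −(-1.2787) = 1.2787%

1.28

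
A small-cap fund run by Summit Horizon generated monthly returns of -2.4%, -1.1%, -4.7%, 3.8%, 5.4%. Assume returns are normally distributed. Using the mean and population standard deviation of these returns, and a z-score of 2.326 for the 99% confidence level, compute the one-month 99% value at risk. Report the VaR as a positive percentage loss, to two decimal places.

8.65

r̄ = (-2.4 − 1.1 − 4.7 + 3.8 + 5.4) / 5 = 0.2000%
Σ(r − r̄)² = (-2.4 − 0.2000)² + (-1.1 − 0.2000)² + … = 72.4600
σ = √[72.4600 / 5] = 3.8068%
VaR = −(r̄ − z·σ) = −(0.2000 − 2.326 × 3.8068) = −(-8.6546) = 8.6546%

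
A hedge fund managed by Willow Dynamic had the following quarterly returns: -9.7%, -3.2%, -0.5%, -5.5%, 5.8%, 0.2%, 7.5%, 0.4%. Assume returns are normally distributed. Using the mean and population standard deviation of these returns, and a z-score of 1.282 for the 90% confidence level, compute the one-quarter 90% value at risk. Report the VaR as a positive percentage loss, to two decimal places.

μ = (-9.7 − 3.2 − 0.5 − 5.5 + 5.8 + 0.2 + 7.5 + 0.4) / 8 = -5.00 / 8 = -0.6250%
Population std dev = √[221.7950 / 8] = 5.2654%
VaR = −(μ − z·σ) = −(-0.6250 − 1.282 × 5.2654) = −(-7.3752) = 7.3752%

7.38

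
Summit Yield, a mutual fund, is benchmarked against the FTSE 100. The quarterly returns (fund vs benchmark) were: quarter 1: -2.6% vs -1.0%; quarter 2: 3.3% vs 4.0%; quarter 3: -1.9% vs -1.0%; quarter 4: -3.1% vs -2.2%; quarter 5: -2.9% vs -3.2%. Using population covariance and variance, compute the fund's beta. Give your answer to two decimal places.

r̄p = -1.4400%,  r̄m = -0.6800%
Cov = Σ(rp − r̄p)(rm − r̄m) / 5 = 5.7808
Var(rm) = Σ(rm − r̄m)² / 5 = 6.1536
β = Cov / Var = 5.7808 / 6.1536 = 0.9394

0.94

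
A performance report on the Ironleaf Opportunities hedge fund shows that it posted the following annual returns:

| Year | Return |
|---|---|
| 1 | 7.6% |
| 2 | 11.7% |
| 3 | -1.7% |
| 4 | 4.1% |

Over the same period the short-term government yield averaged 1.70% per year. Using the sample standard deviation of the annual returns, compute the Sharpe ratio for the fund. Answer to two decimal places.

μ = (7.6 + 11.7 − 1.7 + 4.1) / 4 = 5.4250%
Σ(r − μ)² = (7.6 − 5.4250)² + (11.7 − 5.4250)² + … = 96.6275
sample σ = √(96.6275 / 3) = √32.2092 = 5.6753%
Sharpe = (μ − rf) / σ = (5.4250 − 1.7) / 5.6753 = 3.7250 / 5.6753 = 0.6564

0.66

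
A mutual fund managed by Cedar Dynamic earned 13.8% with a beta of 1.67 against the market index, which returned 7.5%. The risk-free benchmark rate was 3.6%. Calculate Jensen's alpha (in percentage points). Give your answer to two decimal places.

CAPM expected return = Rf + β(Rm − Rf) = 3.6% + 1.67 × (7.5% − 3.6%) = 3.6 + 1.67 × 3.90 = 10.1130%
Jensen's α = Rp − E[R] = 13.8% − 10.1130% = 3.6870

3.69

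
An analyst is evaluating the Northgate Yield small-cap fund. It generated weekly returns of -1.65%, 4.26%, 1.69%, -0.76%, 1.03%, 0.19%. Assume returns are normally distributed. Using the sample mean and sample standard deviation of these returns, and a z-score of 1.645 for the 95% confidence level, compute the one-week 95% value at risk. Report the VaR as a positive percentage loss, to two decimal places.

2.63

r̄ = (-1.65 + 4.26 + 1.69 − 0.76 + 1.03 + 0.19) / 6 = 0.7933%
Σ(r − r̄)² = (-1.65 − 0.7933)² + (4.26 − 0.7933)² + … = 21.6245
sample σ = √(21.6245 / 5) = √4.3249 = 2.0796%
VaR = −(r̄ − z·σ) = −(0.7933 − 1.645 × 2.0796) = −(-2.6276) = 2.6276%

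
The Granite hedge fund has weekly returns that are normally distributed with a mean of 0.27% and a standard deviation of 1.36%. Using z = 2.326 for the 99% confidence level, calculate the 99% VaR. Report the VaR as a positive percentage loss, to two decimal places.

VaR (as % loss) = −(μ − z·σ) = −(0.27% − 2.326 × 1.36%) = −(-2.89336%) = 2.89336%

2.89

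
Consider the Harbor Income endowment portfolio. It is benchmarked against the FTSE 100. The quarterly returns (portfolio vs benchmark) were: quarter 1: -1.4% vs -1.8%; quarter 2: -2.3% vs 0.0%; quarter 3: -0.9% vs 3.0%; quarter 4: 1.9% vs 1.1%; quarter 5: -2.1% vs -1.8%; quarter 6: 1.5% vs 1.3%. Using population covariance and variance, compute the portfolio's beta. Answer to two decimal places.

r̄p = -0.5500%,  r̄m = 0.3000%
Cov = Σ(rp − r̄p)(rm − r̄m) / 6 = 1.4383
Var(rm) = Σ(rm − r̄m)² / 6 = 2.9733
β = Cov / Var = 1.4383 / 2.9733 = 0.4837

0.48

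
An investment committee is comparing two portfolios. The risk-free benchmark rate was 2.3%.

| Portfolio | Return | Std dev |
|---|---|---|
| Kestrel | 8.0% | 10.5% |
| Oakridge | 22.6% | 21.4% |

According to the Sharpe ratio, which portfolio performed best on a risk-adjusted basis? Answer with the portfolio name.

Kestrel: Sharpe ratio = (8.0% − 2.3%) / 10.5% = 0.543
Oakridge: Sharpe ratio = (22.6% − 2.3%) / 21.4% = 0.949
Highest: Oakridge (0.949).

Oakridge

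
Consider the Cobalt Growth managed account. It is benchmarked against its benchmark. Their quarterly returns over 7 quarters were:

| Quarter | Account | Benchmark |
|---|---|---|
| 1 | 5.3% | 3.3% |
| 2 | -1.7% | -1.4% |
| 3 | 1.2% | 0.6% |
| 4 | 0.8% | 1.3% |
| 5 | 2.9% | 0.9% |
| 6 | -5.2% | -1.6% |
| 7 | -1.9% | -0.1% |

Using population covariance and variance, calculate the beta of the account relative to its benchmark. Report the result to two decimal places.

r̄p = 0.2000%,  r̄m = 0.4286%
Cov = Σ(rp − r̄p)(rm − r̄m) / 7 = 4.5929
Var(rm) = Σ(rm − r̄m)² / 7 = 2.4278
β = Cov / Var = 4.5929 / 2.4278 = 1.8918

1.89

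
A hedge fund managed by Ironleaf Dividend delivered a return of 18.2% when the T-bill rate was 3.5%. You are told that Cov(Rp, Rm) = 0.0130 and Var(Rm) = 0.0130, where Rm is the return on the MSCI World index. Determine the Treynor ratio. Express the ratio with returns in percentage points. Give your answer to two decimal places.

14.70

β = Cov / Var = 0.0130 / 0.0130 = 1.0000
Treynor = (Rp − Rf) / β = (18.2% − 3.5%) / 1.0000 = 14.70 / 1.0000 = 14.7000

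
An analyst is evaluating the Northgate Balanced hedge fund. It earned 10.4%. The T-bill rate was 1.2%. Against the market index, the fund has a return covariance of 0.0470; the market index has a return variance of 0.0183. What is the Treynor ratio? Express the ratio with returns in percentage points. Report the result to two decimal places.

3.58

β = Cov / Var = 0.0470 / 0.0183 = 2.5683
Treynor = (Rp − Rf) / β = (10.4% − 1.2%) / 2.5683 = 9.20 / 2.5683 = 3.5821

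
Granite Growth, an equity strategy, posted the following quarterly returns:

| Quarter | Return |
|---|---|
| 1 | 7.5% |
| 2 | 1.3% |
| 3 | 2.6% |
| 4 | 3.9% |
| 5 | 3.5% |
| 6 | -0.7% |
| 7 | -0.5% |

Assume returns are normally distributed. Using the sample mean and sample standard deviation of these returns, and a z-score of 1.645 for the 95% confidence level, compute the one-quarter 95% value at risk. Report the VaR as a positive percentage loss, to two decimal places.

2.17

r̄ = (7.5 + 1.3 + 2.6 + 3.9 + 3.5 − 0.7 − 0.5) / 7 = 17.60 / 7 = 2.5143%
Sample std dev = √[48.6486 / 6] = 2.8475%
VaR = −(r̄ − z·σ) = −(2.5143 − 1.645 × 2.8475) = −(-2.1698) = 2.1698%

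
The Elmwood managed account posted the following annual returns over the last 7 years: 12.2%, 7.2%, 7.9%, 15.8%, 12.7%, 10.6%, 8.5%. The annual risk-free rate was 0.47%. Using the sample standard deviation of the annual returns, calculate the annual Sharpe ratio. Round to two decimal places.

Mean return μ = 74.90 / 7 = 10.7000%
Sample σ = √[Σ(r − μ)² / 6] = √[57.2000 / 6] = √9.5333 = 3.0876%
Sharpe = (μ − rf) / σ = (10.7000 − 0.47) / 3.0876 = 10.2300 / 3.0876 = 3.3133

3.31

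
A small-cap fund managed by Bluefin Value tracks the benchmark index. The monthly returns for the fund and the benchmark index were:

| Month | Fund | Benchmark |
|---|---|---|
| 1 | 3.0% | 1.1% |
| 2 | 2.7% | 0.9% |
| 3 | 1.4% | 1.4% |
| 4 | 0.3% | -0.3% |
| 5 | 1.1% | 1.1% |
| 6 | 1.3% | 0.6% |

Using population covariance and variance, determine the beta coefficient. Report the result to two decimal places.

r̄p = 1.6333%,  r̄m = 0.8000%
Cov = Σ(rp − r̄p)(rm − r̄m) / 6 = 0.2917
Var(rm) = Σ(rm − r̄m)² / 6 = 0.3000
β = Cov / Var = 0.2917 / 0.3000 = 0.9723

0.97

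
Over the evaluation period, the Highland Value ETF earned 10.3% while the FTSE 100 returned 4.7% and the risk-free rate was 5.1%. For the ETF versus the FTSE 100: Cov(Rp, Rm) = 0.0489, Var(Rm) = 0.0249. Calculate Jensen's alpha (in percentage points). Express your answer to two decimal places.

β = Cov / Var = 0.0489 / 0.0249 = 1.9639
E[R] = Rf + β(Rm − Rf) = 5.1% + 1.9639 × (4.7% − 5.1%) = 4.3144%
α = Rp − E[R] = 10.3% − 4.3144% = 5.9856

5.99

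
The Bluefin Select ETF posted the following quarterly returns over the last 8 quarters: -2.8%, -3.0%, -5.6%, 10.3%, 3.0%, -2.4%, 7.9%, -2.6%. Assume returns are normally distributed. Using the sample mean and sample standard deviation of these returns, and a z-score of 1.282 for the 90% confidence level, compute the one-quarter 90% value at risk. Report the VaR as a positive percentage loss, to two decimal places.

Mean return r̄ = 4.80 / 8 = 0.6000%
Σ(r − r̄)² = 235.3400; sample σ = √(235.3400/7) = 5.7983%
VaR = −(r̄ − z·σ) = −(0.6000 − 1.282 × 5.7983) = −(-6.8334) = 6.8334%

6.83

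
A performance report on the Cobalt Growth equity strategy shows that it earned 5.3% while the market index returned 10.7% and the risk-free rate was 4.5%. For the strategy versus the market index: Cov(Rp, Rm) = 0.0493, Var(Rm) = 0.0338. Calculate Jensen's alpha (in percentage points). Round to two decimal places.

β = Cov / Var = 0.0493 / 0.0338 = 1.4586
E[R] = Rf + β(Rm − Rf) = 4.5% + 1.4586 × (10.7% − 4.5%) = 13.5433%
α = Rp − E[R] = 5.3% − 13.5433% = -8.2433

-8.24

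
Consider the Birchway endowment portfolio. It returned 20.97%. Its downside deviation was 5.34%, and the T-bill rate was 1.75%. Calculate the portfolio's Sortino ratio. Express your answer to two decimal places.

Sortino = (Rp − Rf) / σd = (20.97% − 1.75%) / 5.34% = 19.22% / 5.34% = 3.5993

3.60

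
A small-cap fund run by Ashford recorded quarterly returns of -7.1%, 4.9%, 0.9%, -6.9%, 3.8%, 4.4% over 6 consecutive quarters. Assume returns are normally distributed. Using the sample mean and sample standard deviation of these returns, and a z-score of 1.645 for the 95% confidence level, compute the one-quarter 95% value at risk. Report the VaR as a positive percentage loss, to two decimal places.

r̄ = (-7.1 + 4.9 + 0.9 − 6.9 + 3.8 + 4.4) / 6 = 0.00 / 6 = 0.0000%
Σ(r − r̄)² = (-7.1 − 0.0000)² + (4.9 − 0.0000)² + (0.9 − 0.0000)² + … = 156.6400
σ = √[156.6400 / 5] = 5.5971%
VaR = −(r̄ − z·σ) = −(0.0000 − 1.645 × 5.5971) = −(-9.2072) = 9.2072%

9.21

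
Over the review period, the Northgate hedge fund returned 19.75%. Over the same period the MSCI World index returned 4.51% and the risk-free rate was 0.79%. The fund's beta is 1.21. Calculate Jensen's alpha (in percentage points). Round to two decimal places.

CAPM expected return = Rf + β(Rm − Rf) = 0.79% + 1.21 × (4.51% − 0.79%) = 0.79 + 1.21 × 3.72 = 5.2912%
Jensen's α = Rp − E[R] = 19.75% − 5.2912% = 14.4588

14.46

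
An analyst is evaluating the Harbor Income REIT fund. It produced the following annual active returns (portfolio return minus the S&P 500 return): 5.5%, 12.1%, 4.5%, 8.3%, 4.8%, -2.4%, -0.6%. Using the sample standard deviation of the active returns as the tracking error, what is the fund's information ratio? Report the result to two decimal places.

μ = (5.5 + 12.1 + 4.5 + 8.3 + 4.8 − 2.4 − 0.6) / 7 = 32.20 / 7 = 4.6000%
Sample std dev = √[146.8400 / 6] = 4.9471%
IR = μ / tracking error = 4.6000 / 4.9471 = 0.9298

0.93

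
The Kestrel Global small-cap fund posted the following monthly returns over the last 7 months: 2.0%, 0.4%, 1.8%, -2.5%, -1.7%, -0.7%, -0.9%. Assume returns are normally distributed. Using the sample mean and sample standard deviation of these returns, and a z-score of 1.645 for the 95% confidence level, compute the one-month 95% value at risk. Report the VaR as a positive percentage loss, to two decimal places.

r̄ = (2 + 0.4 + 1.8 − 2.5 − 1.7 − 0.7 − 0.9) / 7 = -0.2286%
Sample std dev = √[17.4743 / 6] = 1.7066%
VaR = −(r̄ − z·σ) = −(-0.2286 − 1.645 × 1.7066) = −(-3.0360) = 3.0360%

3.04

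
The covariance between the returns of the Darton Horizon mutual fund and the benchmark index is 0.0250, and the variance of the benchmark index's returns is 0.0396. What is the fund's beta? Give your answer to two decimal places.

0.63

β = Cov(Rp, Rm) / Var(Rm) = 0.0250 / 0.0396 = 0.6313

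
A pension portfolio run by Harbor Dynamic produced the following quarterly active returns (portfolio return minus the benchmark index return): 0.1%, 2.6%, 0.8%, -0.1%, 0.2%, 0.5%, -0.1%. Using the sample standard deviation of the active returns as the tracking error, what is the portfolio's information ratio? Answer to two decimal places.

0.60

μ = (0.1 + 2.6 + 0.8 − 0.1 + 0.2 + 0.5 − 0.1) / 7 = 4.00 / 7 = 0.5714%
Σ(r − μ)² = 5.4343; sample σ = √(5.4343/6) = 0.9517%
IR = μ / tracking error = 0.5714 / 0.9517 = 0.6004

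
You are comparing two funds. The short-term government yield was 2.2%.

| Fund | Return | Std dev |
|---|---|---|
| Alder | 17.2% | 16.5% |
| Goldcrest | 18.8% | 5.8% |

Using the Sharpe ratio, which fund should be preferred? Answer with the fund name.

Goldcrest

Alder: Sharpe ratio = (17.2% − 2.2%) / 16.5% = 0.909
Goldcrest: Sharpe ratio = (18.8% − 2.2%) / 5.8% = 2.862
Highest: Goldcrest (2.862).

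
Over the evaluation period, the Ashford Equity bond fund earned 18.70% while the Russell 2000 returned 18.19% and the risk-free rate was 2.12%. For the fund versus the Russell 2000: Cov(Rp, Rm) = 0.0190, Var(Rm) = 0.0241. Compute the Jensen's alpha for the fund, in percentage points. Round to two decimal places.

β = Cov / Var = 0.0190 / 0.0241 = 0.7884
E[R] = Rf + β(Rm − Rf) = 2.12% + 0.7884 × (18.19% − 2.12%) = 14.7896%
α = Rp − E[R] = 18.70% − 14.7896% = 3.9104

3.91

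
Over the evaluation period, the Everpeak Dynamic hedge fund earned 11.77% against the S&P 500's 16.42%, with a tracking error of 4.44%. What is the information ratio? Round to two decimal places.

-1.05

IR = (Rp − Rb) / TE = (11.77% − 16.42%) / 4.44% = -4.65% / 4.44% = -1.0473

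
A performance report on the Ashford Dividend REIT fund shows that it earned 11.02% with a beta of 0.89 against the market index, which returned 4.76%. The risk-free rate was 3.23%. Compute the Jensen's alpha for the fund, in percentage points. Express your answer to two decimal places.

6.43

CAPM expected return = Rf + β(Rm − Rf) = 3.23% + 0.89 × (4.76% − 3.23%) = 3.23 + 0.89 × 1.53 = 4.5917%
Jensen's α = Rp − E[R] = 11.02% − 4.5917% = 6.4283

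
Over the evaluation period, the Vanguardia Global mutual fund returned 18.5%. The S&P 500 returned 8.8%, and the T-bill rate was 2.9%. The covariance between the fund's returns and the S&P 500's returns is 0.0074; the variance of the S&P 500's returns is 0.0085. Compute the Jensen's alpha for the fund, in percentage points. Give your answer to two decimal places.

β = Cov / Var = 0.0074 / 0.0085 = 0.8706
E[R] = Rf + β(Rm − Rf) = 2.9% + 0.8706 × (8.8% − 2.9%) = 8.0365%
α = Rp − E[R] = 18.5% − 8.0365% = 10.4635

10.46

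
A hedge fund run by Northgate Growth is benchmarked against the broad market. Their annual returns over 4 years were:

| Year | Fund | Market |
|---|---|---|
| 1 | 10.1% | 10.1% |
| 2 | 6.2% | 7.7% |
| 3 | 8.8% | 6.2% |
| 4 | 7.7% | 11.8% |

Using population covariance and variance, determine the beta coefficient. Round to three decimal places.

0.087

r̄p = 8.2000%,  r̄m = 8.9500%
Cov = Σ(rp − r̄p)(rm − r̄m) / 4 = 0.4025
Var(rm) = Σ(rm − r̄m)² / 4 = 4.6425
β = Cov / Var = 0.4025 / 4.6425 = 0.0867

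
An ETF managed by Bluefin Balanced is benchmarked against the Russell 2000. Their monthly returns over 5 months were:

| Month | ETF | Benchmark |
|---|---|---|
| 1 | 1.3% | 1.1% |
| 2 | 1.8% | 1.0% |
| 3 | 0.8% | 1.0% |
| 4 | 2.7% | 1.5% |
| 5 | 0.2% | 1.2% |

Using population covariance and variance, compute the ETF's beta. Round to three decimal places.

r̄p = 1.3600%,  r̄m = 1.1600%
Cov = Σ(rp − r̄p)(rm − r̄m) / 5 = 0.0864
Var(rm) = Σ(rm − r̄m)² / 5 = 0.0344
β = Cov / Var = 0.0864 / 0.0344 = 2.5116

2.512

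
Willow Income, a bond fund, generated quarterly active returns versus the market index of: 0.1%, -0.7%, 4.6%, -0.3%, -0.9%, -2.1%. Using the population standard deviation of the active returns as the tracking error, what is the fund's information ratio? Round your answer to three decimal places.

Mean return r̄ = 0.70 / 6 = 0.1167%
Σ(r − r̄)² = 26.8883; population σ = √(26.8883/6) = 2.1169%
IR = r̄ / tracking error = 0.1167 / 2.1169 = 0.0551

0.055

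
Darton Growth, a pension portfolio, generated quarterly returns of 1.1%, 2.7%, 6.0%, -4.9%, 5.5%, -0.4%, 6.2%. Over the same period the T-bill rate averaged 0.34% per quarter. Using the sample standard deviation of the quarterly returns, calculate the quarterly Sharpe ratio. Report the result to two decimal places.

0.48

r̄ = (1.1 + 2.7 + 6 − 4.9 + 5.5 − 0.4 + 6.2) / 7 = 2.3143%
Σ(r − r̄)² = 99.8686; sample σ = √(99.8686/6) = 4.0798%
Sharpe = (r̄ − rf) / σ = (2.3143 − 0.34) / 4.0798 = 1.9743 / 4.0798 = 0.4839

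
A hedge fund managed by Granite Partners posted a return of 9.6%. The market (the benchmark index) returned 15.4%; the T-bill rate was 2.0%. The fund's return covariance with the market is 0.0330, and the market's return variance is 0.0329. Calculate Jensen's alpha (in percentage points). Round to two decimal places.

-5.84

β = Cov / Var = 0.0330 / 0.0329 = 1.0030
E[R] = Rf + β(Rm − Rf) = 2.0% + 1.0030 × (15.4% − 2.0%) = 15.4402%
α = Rp − E[R] = 9.6% − 15.4402% = -5.8402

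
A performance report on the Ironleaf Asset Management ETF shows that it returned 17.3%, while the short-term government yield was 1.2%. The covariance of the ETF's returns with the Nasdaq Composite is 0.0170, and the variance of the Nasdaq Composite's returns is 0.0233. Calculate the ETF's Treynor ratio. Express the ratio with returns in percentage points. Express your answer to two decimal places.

β = Cov / Var = 0.0170 / 0.0233 = 0.7296
Treynor = (Rp − Rf) / β = (17.3% − 1.2%) / 0.7296 = 16.10 / 0.7296 = 22.0669

22.07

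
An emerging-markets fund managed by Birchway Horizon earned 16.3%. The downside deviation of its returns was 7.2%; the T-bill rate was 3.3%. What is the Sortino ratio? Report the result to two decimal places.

Sortino = (Rp − Rf) / σd = (16.3% − 3.3%) / 7.2% = 13.00% / 7.2% = 1.8056

1.81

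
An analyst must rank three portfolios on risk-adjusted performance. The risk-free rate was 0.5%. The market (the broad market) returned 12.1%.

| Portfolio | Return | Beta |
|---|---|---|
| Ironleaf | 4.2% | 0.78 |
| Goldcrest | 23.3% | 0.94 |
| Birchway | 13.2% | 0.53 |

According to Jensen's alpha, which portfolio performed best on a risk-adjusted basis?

Ironleaf: α = 4.2% − [0.5% + 0.78 × (12.1% − 0.5%)] = -5.348
Goldcrest: α = 23.3% − [0.5% + 0.94 × (12.1% − 0.5%)] = 11.896
Birchway: α = 13.2% − [0.5% + 0.53 × (12.1% − 0.5%)] = 6.552
Highest: Goldcrest (11.896).

Goldcrest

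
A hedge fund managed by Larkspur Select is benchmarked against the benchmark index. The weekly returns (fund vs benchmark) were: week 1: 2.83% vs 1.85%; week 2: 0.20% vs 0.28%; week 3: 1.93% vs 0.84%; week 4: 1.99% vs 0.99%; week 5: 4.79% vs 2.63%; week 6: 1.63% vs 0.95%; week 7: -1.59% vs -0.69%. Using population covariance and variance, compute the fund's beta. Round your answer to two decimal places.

1.86

r̄p = 1.6829%,  r̄m = 0.9786%
Cov = Σ(rp − r̄p)(rm − r̄m) / 7 = 1.7998
Var(rm) = Σ(rm − r̄m)² / 7 = 0.9684
β = Cov / Var = 1.7998 / 0.9684 = 1.8585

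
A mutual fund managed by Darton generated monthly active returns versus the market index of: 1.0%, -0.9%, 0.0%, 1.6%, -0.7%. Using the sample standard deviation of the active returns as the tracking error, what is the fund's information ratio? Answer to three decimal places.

0.185

Mean return μ = 1.00 / 5 = 0.2000%
Σ(r − μ)² = 4.6600; sample σ = √(4.6600/4) = 1.0794%
IR = μ / tracking error = 0.2000 / 1.0794 = 0.1853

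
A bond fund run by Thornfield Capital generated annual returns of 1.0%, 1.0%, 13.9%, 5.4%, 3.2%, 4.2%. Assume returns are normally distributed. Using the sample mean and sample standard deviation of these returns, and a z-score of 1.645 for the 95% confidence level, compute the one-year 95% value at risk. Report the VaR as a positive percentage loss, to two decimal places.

3.10

Mean return r̄ = 28.70 / 6 = 4.7833%
Sample std dev = √[114.9683 / 5] = 4.7952%
VaR = −(r̄ − z·σ) = −(4.7833 − 1.645 × 4.7952) = −(-3.1048) = 3.1048%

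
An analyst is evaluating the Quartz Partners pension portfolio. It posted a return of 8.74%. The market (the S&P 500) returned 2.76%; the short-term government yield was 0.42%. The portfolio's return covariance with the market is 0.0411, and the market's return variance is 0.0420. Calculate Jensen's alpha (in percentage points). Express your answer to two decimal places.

6.03

β = Cov / Var = 0.0411 / 0.0420 = 0.9786
E[R] = Rf + β(Rm − Rf) = 0.42% + 0.9786 × (2.76% − 0.42%) = 2.7099%
α = Rp − E[R] = 8.74% − 2.7099% = 6.0301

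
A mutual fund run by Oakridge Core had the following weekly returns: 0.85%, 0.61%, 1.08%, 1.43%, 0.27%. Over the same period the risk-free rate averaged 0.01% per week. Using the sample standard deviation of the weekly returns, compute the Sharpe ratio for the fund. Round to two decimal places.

1.89

Mean return μ = 4.240 / 5 = 0.8480%
Σ(r − μ)² = 0.7833; sample σ = √(0.7833/4) = 0.4425%
Sharpe = (μ − rf) / σ = (0.8480 − 0.01) / 0.4425 = 0.8380 / 0.4425 = 1.8938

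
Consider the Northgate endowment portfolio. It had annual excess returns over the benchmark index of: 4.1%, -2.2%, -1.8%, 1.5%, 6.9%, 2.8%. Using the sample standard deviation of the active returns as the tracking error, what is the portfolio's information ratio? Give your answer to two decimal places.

0.54

r̄ = (4.1 − 2.2 − 1.8 + 1.5 + 6.9 + 2.8) / 6 = 11.30 / 6 = 1.8833%
Sample σ = √[Σ(r − r̄)² / 5] = √[61.3083 / 5] = √12.2617 = 3.5017%
IR = r̄ / tracking error = 1.8833 / 3.5017 = 0.5378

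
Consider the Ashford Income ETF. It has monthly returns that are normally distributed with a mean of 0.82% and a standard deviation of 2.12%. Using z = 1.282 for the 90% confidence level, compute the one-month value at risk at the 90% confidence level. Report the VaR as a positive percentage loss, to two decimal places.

VaR (as % loss) = −(μ − z·σ) = −(0.82% − 1.282 × 2.12%) = −(-1.89784%) = 1.89784%

1.90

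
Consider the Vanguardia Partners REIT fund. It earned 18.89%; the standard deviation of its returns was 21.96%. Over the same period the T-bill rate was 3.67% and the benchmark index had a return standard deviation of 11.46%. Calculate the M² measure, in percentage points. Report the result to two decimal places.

Sharpe = (Rp − Rf) / σp = (18.89% − 3.67%) / 21.96% = 0.6931
M² = Rf + Sharpe × σm = 3.67% + 0.6931 × 11.46% = 11.6129%

11.61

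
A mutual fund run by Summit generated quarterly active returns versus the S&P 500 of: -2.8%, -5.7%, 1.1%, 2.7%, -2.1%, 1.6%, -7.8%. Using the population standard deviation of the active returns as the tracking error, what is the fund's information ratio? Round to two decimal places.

-0.51

r̄ = (-2.8 − 5.7 + 1.1 + 2.7 − 2.1 + 1.6 − 7.8) / 7 = -1.8571%
Population std dev = √[92.4971 / 7] = 3.6351%
IR = r̄ / tracking error = -1.8571 / 3.6351 = -0.5109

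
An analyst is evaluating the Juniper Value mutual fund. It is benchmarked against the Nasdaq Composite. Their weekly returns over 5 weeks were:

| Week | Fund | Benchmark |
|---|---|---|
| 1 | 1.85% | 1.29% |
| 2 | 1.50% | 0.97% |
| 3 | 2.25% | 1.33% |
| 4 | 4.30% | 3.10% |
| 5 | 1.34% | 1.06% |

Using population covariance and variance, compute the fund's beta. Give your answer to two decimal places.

r̄p = 2.2480%,  r̄m = 1.5500%
Cov = Σ(rp − r̄p)(rm − r̄m) / 5 = 0.8325
Var(rm) = Σ(rm − r̄m)² / 5 = 0.6190
β = Cov / Var = 0.8325 / 0.6190 = 1.3449

1.34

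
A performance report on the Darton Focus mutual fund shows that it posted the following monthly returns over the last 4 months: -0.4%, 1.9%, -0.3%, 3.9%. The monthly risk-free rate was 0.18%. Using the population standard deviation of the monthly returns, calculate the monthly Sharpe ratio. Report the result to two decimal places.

r̄ = (-0.4 + 1.9 − 0.3 + 3.9) / 4 = 1.2750%
Σ(r − r̄)² = (-0.4 − 1.2750)² + (1.9 − 1.2750)² + (-0.3 − 1.2750)² + … = 12.5675
σ = √[12.5675 / 4] = 1.7725%
Sharpe = (r̄ − rf) / σ = (1.2750 − 0.18) / 1.7725 = 1.0950 / 1.7725 = 0.6178

0.62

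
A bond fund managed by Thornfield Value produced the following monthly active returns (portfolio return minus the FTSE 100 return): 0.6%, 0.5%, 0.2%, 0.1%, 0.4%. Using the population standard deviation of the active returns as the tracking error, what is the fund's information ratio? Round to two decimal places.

1.94

Mean return r̄ = 1.80 / 5 = 0.3600%
Σ(r − r̄)² = (0.6 − 0.3600)² + (0.5 − 0.3600)² + … = 0.1720
σ = √[0.1720 / 5] = 0.1855%
IR = r̄ / tracking error = 0.3600 / 0.1855 = 1.9407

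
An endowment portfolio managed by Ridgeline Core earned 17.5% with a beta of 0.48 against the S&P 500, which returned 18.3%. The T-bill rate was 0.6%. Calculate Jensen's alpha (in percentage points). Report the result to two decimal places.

CAPM expected return = Rf + β(Rm − Rf) = 0.6% + 0.48 × (18.3% − 0.6%) = 0.6 + 0.48 × 17.70 = 9.0960%
Jensen's α = Rp − E[R] = 17.5% − 9.0960% = 8.4040

8.40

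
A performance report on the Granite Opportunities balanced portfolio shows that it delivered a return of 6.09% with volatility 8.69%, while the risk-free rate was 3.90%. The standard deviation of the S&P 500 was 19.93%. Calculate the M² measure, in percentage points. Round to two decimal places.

Sharpe = (Rp − Rf) / σp = (6.09% − 3.90%) / 8.69% = 0.2520
M² = Rf + Sharpe × σm = 3.90% + 0.2520 × 19.93% = 8.9224%

8.92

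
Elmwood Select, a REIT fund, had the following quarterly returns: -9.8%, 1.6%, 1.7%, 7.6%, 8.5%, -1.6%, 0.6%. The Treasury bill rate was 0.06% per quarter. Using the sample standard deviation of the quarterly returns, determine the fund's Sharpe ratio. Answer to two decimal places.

r̄ = (-9.8 + 1.6 + 1.7 + 7.6 + 8.5 − 1.6 + 0.6) / 7 = 8.60 / 7 = 1.2286%
Sample σ = √[Σ(r − r̄)² / 6] = √[223.8543 / 6] = √37.3091 = 6.1081%
Sharpe = (r̄ − rf) / σ = (1.2286 − 0.06) / 6.1081 = 1.1686 / 6.1081 = 0.1913

0.19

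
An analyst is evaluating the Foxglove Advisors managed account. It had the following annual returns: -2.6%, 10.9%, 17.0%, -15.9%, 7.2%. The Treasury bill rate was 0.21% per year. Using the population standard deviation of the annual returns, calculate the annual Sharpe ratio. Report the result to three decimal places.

Mean return r̄ = 16.60 / 5 = 3.3200%
Population std dev = √[664.1080 / 5] = 11.5248%
Sharpe = (r̄ − rf) / σ = (3.3200 − 0.21) / 11.5248 = 3.1100 / 11.5248 = 0.2699

0.270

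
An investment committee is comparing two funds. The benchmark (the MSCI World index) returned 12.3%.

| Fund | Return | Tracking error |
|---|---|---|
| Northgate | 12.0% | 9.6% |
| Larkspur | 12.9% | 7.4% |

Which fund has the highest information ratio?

Larkspur

Northgate: IR = (12.0% − 12.3%) / 9.6% = -0.031
Larkspur: IR = (12.9% − 12.3%) / 7.4% = 0.081
Highest: Larkspur (0.081).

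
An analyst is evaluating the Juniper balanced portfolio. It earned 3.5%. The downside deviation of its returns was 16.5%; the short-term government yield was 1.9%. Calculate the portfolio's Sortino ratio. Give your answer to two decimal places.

Sortino = (Rp − Rf) / σd = (3.5% − 1.9%) / 16.5% = 1.60% / 16.5% = 0.0970

0.10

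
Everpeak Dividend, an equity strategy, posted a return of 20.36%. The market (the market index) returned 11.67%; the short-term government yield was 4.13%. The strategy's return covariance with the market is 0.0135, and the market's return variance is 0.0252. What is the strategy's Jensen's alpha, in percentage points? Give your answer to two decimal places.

β = Cov / Var = 0.0135 / 0.0252 = 0.5357
E[R] = Rf + β(Rm − Rf) = 4.13% + 0.5357 × (11.67% − 4.13%) = 8.1692%
α = Rp − E[R] = 20.36% − 8.1692% = 12.1908

12.19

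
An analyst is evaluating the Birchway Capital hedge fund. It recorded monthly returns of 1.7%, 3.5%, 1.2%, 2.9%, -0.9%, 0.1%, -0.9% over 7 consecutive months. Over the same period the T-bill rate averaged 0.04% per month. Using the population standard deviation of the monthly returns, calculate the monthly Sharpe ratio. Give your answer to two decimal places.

0.65

r̄ = (1.7 + 3.5 + 1.2 + 2.9 − 0.9 + 0.1 − 0.9) / 7 = 1.0857%
Population σ = √[Σ(r − r̄)² / 7] = √[18.3686 / 7] = √2.6241 = 1.6199%
Sharpe = (r̄ − rf) / σ = (1.0857 − 0.04) / 1.6199 = 1.0457 / 1.6199 = 0.6455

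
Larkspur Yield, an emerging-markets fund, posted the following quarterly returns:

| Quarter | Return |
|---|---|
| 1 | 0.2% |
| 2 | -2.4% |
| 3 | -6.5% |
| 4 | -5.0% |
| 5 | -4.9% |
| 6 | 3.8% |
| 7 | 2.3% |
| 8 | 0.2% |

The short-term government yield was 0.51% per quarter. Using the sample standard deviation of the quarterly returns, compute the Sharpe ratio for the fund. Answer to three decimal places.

r̄ = (0.2 − 2.4 − 6.5 − 5 − 4.9 + 3.8 + 2.3 + 0.2) / 8 = -12.30 / 8 = -1.5375%
Sample σ = √[Σ(r − r̄)² / 7] = √[97.9188 / 7] = √13.9884 = 3.7401%
Sharpe = (r̄ − rf) / σ = (-1.5375 − 0.51) / 3.7401 = -2.0475 / 3.7401 = -0.5474

-0.547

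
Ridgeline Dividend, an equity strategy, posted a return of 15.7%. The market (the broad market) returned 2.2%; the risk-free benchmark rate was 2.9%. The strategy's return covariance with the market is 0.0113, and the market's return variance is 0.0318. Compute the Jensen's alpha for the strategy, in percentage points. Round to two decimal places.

13.05

β = Cov / Var = 0.0113 / 0.0318 = 0.3553
E[R] = Rf + β(Rm − Rf) = 2.9% + 0.3553 × (2.2% − 2.9%) = 2.6513%
α = Rp − E[R] = 15.7% − 2.6513% = 13.0487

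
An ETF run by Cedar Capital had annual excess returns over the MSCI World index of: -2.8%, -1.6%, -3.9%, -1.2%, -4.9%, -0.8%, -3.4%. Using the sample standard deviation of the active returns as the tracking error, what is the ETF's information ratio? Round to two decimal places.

r̄ = (-2.8 − 1.6 − 3.9 − 1.2 − 4.9 − 0.8 − 3.4) / 7 = -2.6571%
Σ(r − r̄)² = (-2.8 − (-2.6571))² + (-1.6 − (-2.6571))² + … = 13.8371
sample σ = √(13.8371 / 6) = √2.3062 = 1.5186%
IR = r̄ / tracking error = -2.6571 / 1.5186 = -1.7497

-1.75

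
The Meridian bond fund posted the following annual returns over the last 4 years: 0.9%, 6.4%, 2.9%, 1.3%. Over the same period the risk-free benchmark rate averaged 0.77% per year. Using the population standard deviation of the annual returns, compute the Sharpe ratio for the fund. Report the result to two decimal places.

0.97

μ = (0.9 + 6.4 + 2.9 + 1.3) / 4 = 2.8750%
Σ(r − μ)² = (0.9 − 2.8750)² + (6.4 − 2.8750)² + … = 18.8075
population σ = √(18.8075 / 4) = √4.7019 = 2.1684%
Sharpe = (μ − rf) / σ = (2.8750 − 0.77) / 2.1684 = 2.1050 / 2.1684 = 0.9708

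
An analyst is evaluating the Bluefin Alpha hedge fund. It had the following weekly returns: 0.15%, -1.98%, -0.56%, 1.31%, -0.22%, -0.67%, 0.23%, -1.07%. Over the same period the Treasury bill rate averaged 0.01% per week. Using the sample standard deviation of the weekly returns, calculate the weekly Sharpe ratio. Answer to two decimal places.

-0.37

μ = (0.15 − 1.98 − 0.56 + 1.31 − 0.22 − 0.67 + 0.23 − 1.07) / 8 = -0.3513%
Σ(r − μ)² = 6.6807; sample σ = √(6.6807/7) = 0.9769%
Sharpe = (μ − rf) / σ = (-0.3513 − 0.01) / 0.9769 = -0.3613 / 0.9769 = -0.3698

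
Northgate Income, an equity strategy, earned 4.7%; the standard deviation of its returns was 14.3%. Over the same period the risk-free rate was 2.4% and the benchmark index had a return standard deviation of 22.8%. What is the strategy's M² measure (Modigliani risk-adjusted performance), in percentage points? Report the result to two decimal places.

6.07

Sharpe = (Rp − Rf) / σp = (4.7% − 2.4%) / 14.3% = 0.1608
M² = Rf + Sharpe × σm = 2.4% + 0.1608 × 22.8% = 6.0662%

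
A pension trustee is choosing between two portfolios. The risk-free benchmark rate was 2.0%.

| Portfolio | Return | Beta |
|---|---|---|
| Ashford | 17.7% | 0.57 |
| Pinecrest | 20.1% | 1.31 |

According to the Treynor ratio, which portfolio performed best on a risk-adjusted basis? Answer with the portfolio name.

Ashford: Treynor = (17.7% − 2.0%) / 0.57 = 27.544
Pinecrest: Treynor = (20.1% − 2.0%) / 1.31 = 13.817
Highest: Ashford (27.544).

Ashford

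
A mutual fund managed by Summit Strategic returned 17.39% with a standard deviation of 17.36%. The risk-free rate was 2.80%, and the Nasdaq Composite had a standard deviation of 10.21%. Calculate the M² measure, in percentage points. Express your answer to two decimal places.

Sharpe = (Rp − Rf) / σp = (17.39% − 2.80%) / 17.36% = 0.8404
M² = Rf + Sharpe × σm = 2.80% + 0.8404 × 10.21% = 11.3805%

11.38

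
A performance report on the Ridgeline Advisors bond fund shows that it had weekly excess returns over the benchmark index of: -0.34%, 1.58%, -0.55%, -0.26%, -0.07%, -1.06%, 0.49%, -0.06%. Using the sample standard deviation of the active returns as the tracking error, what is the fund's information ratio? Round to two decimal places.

Mean return r̄ = -0.270 / 8 = -0.0338%
Σ(r − r̄)² = (-0.34 − (-0.0338))² + (1.58 − (-0.0338))² + … = 4.3452
sample σ = √(4.3452 / 7) = √0.6207 = 0.7878%
IR = r̄ / tracking error = -0.0338 / 0.7878 = -0.0429

-0.04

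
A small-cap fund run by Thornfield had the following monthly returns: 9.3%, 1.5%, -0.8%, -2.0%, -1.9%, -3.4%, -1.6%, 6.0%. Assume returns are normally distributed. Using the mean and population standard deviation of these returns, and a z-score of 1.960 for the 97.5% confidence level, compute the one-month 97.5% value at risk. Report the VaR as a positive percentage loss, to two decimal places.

μ = (9.3 + 1.5 − 0.8 − 2 − 1.9 − 3.4 − 1.6 + 6) / 8 = 7.10 / 8 = 0.8875%
Population σ = √[Σ(r − μ)² / 8] = √[140.8088 / 8] = √17.6011 = 4.1954%
VaR = −(μ − z·σ) = −(0.8875 − 1.960 × 4.1954) = −(-7.3355) = 7.3355%

7.34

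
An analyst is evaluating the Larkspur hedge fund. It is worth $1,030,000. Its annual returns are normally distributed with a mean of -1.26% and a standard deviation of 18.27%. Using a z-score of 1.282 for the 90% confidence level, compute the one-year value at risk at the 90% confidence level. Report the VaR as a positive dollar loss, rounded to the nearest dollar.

Return at the 90% tail: μ − z·σ = -1.26% − 1.282 × 18.27% = -1.26 − 23.42214 = -24.68214%
VaR = −(-24.68214%) × $1,030,000 = 24.68214% × $1,030,000 = $254,226

$254,226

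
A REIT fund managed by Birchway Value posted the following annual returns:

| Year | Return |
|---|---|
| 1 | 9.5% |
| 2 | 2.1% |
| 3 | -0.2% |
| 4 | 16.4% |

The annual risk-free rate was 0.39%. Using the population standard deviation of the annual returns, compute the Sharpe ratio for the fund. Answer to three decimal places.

1.005

Mean return r̄ = 27.80 / 4 = 6.9500%
Σ(r − r̄)² = 170.4500; population σ = √(170.4500/4) = 6.5278%
Sharpe = (r̄ − rf) / σ = (6.9500 − 0.39) / 6.5278 = 6.5600 / 6.5278 = 1.0049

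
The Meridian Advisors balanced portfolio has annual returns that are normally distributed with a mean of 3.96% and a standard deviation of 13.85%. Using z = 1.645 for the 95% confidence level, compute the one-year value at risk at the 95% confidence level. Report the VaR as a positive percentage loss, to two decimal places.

VaR (as % loss) = −(μ − z·σ) = −(3.96% − 1.645 × 13.85%) = −(-18.82325%) = 18.82325%

18.82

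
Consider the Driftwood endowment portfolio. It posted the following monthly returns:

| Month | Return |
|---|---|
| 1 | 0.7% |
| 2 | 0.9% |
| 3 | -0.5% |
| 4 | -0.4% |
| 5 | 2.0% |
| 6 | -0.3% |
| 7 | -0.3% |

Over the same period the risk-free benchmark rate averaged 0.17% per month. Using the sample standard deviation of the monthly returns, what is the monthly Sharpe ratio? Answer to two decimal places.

r̄ = (0.7 + 0.9 − 0.5 − 0.4 + 2 − 0.3 − 0.3) / 7 = 2.10 / 7 = 0.3000%
Sample std dev = √[5.2600 / 6] = 0.9363%
Sharpe = (r̄ − rf) / σ = (0.3000 − 0.17) / 0.9363 = 0.1300 / 0.9363 = 0.1388

0.14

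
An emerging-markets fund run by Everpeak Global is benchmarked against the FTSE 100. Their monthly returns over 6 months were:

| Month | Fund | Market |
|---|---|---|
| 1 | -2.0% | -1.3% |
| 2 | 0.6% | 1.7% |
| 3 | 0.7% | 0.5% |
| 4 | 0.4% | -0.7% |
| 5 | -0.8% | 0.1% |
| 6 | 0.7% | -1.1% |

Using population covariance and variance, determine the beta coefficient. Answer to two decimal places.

r̄p = -0.0667%,  r̄m = -0.1333%
Cov = Σ(rp − r̄p)(rm − r̄m) / 6 = 0.4644
Var(rm) = Σ(rm − r̄m)² / 6 = 1.0722
β = Cov / Var = 0.4644 / 1.0722 = 0.4331

0.43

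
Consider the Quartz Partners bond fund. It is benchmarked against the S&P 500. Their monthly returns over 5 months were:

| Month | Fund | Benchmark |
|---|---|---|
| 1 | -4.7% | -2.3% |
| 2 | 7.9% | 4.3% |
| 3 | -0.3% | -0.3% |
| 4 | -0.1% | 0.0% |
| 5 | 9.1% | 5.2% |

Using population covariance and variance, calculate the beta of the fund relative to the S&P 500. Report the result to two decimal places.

1.83

r̄p = 2.3800%,  r̄m = 1.3800%
Cov = Σ(rp − r̄p)(rm − r̄m) / 5 = 15.1536
Var(rm) = Σ(rm − r̄m)² / 5 = 8.2776
β = Cov / Var = 15.1536 / 8.2776 = 1.8307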